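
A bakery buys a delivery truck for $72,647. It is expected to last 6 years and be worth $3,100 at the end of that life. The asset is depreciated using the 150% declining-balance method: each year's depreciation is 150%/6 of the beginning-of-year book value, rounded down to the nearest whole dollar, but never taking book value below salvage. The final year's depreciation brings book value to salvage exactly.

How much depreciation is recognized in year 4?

$7,662

Depreciable base = $72,647 − $3,100 = $69,547.
Year 1: ⌊$72,647 × 150%/6⌋ = $18,161. Book value $54,486.
Year 2: ⌊$54,486 × 150%/6⌋ = $13,621. Book value $40,865.
Year 3: ⌊$40,865 × 150%/6⌋ = $10,216. Book value $30,649.
Year 4: ⌊$30,649 × 150%/6⌋ = $7,662. Book value $22,987.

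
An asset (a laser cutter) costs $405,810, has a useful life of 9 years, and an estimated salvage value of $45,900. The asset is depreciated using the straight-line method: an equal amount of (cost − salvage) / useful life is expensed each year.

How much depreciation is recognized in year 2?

$39,990

Depreciable base = $405,810 − $45,900 = $359,910.
Annual expense = $359,910 / 9 = $39,990.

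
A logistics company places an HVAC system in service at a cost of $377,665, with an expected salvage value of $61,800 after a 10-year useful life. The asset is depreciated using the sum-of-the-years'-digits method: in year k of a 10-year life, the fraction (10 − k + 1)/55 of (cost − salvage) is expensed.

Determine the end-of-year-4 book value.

Depreciable base = $377,665 − $61,800 = $315,865.
Sum of the years' digits = 10+9+8+7+6+5+4+3+2+1 = 55.
Year 1: $315,865 × 10/55 = $57,430. Book value $320,235.
Year 2: $315,865 × 9/55 = $51,687. Book value $268,548.
Year 3: $315,865 × 8/55 = $45,944. Book value $222,604.
Year 4: $315,865 × 7/55 = $40,201. Book value $182,403.

$182,403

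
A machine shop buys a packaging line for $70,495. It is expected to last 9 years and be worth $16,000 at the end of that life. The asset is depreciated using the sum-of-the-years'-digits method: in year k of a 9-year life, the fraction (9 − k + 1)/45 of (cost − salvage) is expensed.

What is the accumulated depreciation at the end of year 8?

$53,284

Depreciable base = $70,495 − $16,000 = $54,495.
Sum of the years' digits = 9+8+7+6+5+4+3+2+1 = 45.
Year 1: $54,495 × 9/45 = $10,899. Book value $59,596.
Year 2: $54,495 × 8/45 = $9,688. Book value $49,908.
Year 3: $54,495 × 7/45 = $8,477. Book value $41,431.
Year 4: $54,495 × 6/45 = $7,266. Book value $34,165.
Year 5: $54,495 × 5/45 = $6,055. Book value $28,110.
Year 6: $54,495 × 4/45 = $4,844. Book value $23,266.
Year 7: $54,495 × 3/45 = $3,633. Book value $19,633.
Year 8: $54,495 × 2/45 = $2,422. Book value $17,211.
Accumulated through year 8 = $70,495 − $17,211 = $53,284.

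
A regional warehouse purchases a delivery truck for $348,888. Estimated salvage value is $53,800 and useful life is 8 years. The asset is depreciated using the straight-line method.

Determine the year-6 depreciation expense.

Depreciable base = $348,888 − $53,800 = $295,088.
Annual expense = $295,088 / 8 = $36,886.

$36,886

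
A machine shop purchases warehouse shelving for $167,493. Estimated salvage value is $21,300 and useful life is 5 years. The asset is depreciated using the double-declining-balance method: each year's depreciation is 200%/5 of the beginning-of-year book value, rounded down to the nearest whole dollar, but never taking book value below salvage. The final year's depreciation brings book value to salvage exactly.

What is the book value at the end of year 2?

$60,298

Depreciable base = $167,493 − $21,300 = $146,193.
Year 1: ⌊$167,493 × 200%/5⌋ = $66,997. Book value $100,496.
Year 2: ⌊$100,496 × 200%/5⌋ = $40,198. Book value $60,298.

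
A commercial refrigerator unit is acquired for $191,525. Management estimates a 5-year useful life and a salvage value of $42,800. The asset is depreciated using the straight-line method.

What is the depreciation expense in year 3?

Depreciable base = $191,525 − $42,800 = $148,725.
Annual expense = $148,725 / 5 = $29,745.

$29,745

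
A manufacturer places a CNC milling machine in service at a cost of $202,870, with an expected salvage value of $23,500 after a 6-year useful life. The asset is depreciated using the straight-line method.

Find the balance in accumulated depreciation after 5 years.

Depreciable base = $202,870 − $23,500 = $179,370.
Annual expense = $179,370 / 6 = $29,895.
End of year 1: book value $172,975.
End of year 2: book value $143,080.
End of year 3: book value $113,185.
End of year 4: book value $83,290.
End of year 5: book value $53,395.
Accumulated through year 5 = $202,870 − $53,395 = $149,475.

$149,475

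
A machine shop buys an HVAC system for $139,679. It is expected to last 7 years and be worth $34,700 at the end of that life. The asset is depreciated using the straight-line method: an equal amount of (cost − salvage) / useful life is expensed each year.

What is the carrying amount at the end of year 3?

$94,688

Depreciable base = $139,679 − $34,700 = $104,979.
Annual expense = $104,979 / 7 = $14,997.
End of year 1: book value $124,682.
End of year 2: book value $109,685.
End of year 3: book value $94,688.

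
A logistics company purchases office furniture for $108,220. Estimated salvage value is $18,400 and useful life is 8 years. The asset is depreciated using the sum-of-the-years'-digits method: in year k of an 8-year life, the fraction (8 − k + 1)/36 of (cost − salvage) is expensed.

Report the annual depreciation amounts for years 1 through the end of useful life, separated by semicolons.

Depreciable base = $108,220 − $18,400 = $89,820.
Sum of the years' digits = 8+7+6+5+4+3+2+1 = 36.
Year 1: $89,820 × 8/36 = $19,960. Book value $88,260.
Year 2: $89,820 × 7/36 = $17,465. Book value $70,795.
Year 3: $89,820 × 6/36 = $14,970. Book value $55,825.
Year 4: $89,820 × 5/36 = $12,475. Book value $43,350.
Year 5: $89,820 × 4/36 = $9,980. Book value $33,370.
Year 6: $89,820 × 3/36 = $7,485. Book value $25,885.
Year 7: $89,820 × 2/36 = $4,990. Book value $20,895.
Year 8: $89,820 × 1/36 = $2,495. Book value $18,400.

$19,960; $17,465; $14,970; $12,475; $9,980; $7,485; $4,990; $2,495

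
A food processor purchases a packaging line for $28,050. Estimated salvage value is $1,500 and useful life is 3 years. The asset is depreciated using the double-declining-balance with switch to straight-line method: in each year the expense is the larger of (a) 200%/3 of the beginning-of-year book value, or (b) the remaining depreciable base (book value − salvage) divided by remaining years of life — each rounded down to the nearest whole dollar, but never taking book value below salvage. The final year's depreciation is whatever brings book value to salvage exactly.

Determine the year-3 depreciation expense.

$1,617

Depreciable base = $28,050 − $1,500 = $26,550.
Year 1: DB = ⌊$28,050 × 200%/3⌋ = $18,700; SL = ⌊$26,550/3⌋ = $8,850 → take DB $18,700. Book value $9,350.
Year 2: DB = ⌊$9,350 × 200%/3⌋ = $6,233; SL = ⌊$7,850/2⌋ = $3,925 → take DB $6,233. Book value $3,117.
Year 3 (final): $3,117 − $1,500 = $1,617. Book value $1,500.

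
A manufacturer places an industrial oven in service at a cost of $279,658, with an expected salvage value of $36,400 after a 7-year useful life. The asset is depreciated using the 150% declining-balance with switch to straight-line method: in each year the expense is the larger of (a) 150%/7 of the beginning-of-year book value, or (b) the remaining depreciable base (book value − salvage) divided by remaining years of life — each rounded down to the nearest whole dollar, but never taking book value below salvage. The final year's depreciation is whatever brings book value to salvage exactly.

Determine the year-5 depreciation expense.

$23,394

Depreciable base = $279,658 − $36,400 = $243,258.
Year 1: DB = ⌊$279,658 × 150%/7⌋ = $59,926; SL = ⌊$243,258/7⌋ = $34,751 → take DB $59,926. Book value $219,732.
Year 2: DB = ⌊$219,732 × 150%/7⌋ = $47,085; SL = ⌊$183,332/6⌋ = $30,555 → take DB $47,085. Book value $172,647.
Year 3: DB = ⌊$172,647 × 150%/7⌋ = $36,995; SL = ⌊$136,247/5⌋ = $27,249 → take DB $36,995. Book value $135,652.
Year 4: DB = ⌊$135,652 × 150%/7⌋ = $29,068; SL = ⌊$99,252/4⌋ = $24,813 → take DB $29,068. Book value $106,584.
Year 5: DB = ⌊$106,584 × 150%/7⌋ = $22,839; SL = ⌊$70,184/3⌋ = $23,394 → take SL $23,394. Book value $83,190.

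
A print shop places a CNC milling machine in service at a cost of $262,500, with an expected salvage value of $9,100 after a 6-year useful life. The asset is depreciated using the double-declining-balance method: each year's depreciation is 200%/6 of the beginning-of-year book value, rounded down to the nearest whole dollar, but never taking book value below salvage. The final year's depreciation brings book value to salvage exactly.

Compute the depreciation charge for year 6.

$25,468

Depreciable base = $262,500 − $9,100 = $253,400.
Year 1: ⌊$262,500 × 200%/6⌋ = $87,500. Book value $175,000.
Year 2: ⌊$175,000 × 200%/6⌋ = $58,333. Book value $116,667.
Year 3: ⌊$116,667 × 200%/6⌋ = $38,889. Book value $77,778.
Year 4: ⌊$77,778 × 200%/6⌋ = $25,926. Book value $51,852.
Year 5: ⌊$51,852 × 200%/6⌋ = $17,284. Book value $34,568.
Year 6 (final): $34,568 − $9,100 = $25,468. Book value $9,100.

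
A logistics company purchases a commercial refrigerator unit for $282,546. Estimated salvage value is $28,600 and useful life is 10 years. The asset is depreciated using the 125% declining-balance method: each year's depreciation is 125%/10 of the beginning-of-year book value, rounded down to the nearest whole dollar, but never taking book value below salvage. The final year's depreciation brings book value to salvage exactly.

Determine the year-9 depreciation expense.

Depreciable base = $282,546 − $28,600 = $253,946.
Year 1: ⌊$282,546 × 125%/10⌋ = $35,318. Book value $247,228.
Year 2: ⌊$247,228 × 125%/10⌋ = $30,903. Book value $216,325.
Year 3: ⌊$216,325 × 125%/10⌋ = $27,040. Book value $189,285.
Year 4: ⌊$189,285 × 125%/10⌋ = $23,660. Book value $165,625.
Year 5: ⌊$165,625 × 125%/10⌋ = $20,703. Book value $144,922.
Year 6: ⌊$144,922 × 125%/10⌋ = $18,115. Book value $126,807.
Year 7: ⌊$126,807 × 125%/10⌋ = $15,850. Book value $110,957.
Year 8: ⌊$110,957 × 125%/10⌋ = $13,869. Book value $97,088.
Year 9: ⌊$97,088 × 125%/10⌋ = $12,136. Book value $84,952.

$12,136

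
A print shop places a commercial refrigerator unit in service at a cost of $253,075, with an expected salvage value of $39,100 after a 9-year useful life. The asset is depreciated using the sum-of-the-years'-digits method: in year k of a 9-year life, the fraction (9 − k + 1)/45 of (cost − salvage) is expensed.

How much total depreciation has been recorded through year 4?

$142,650

Depreciable base = $253,075 − $39,100 = $213,975.
Sum of the years' digits = 9+8+7+6+5+4+3+2+1 = 45.
Year 1: $213,975 × 9/45 = $42,795. Book value $210,280.
Year 2: $213,975 × 8/45 = $38,040. Book value $172,240.
Year 3: $213,975 × 7/45 = $33,285. Book value $138,955.
Year 4: $213,975 × 6/45 = $28,530. Book value $110,425.
Accumulated through year 4 = $253,075 − $110,425 = $142,650.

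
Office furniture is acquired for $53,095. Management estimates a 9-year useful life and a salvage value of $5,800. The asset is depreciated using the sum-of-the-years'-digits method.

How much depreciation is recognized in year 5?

Depreciable base = $53,095 − $5,800 = $47,295.
Sum of the years' digits = 9+8+7+6+5+4+3+2+1 = 45.
Year 1: $47,295 × 9/45 = $9,459. Book value $43,636.
Year 2: $47,295 × 8/45 = $8,408. Book value $35,228.
Year 3: $47,295 × 7/45 = $7,357. Book value $27,871.
Year 4: $47,295 × 6/45 = $6,306. Book value $21,565.
Year 5: $47,295 × 5/45 = $5,255. Book value $16,310.

$5,255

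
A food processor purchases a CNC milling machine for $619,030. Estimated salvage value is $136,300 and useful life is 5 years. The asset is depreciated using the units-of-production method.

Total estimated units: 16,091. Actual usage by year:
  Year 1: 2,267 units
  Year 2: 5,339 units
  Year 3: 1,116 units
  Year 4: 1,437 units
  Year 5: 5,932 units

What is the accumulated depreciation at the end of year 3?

Depreciable base = $619,030 − $136,300 = $482,730.
Rate = $482,730 / 16,091 units = $30 per unit.
Year 1: 2,267 × $30 = $68,010. Book value $551,020.
Year 2: 5,339 × $30 = $160,170. Book value $390,850.
Year 3: 1,116 × $30 = $33,480. Book value $357,370.
Accumulated through year 3 = $619,030 − $357,370 = $261,660.

$261,660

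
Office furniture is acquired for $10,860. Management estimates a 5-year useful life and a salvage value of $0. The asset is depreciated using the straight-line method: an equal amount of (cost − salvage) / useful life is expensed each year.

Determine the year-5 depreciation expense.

Depreciable base = $10,860 − $0 = $10,860.
Annual expense = $10,860 / 5 = $2,172.

$2,172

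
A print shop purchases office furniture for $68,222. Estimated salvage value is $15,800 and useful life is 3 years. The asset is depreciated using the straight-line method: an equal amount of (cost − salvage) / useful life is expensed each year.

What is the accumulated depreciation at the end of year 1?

$17,474

Depreciable base = $68,222 − $15,800 = $52,422.
Annual expense = $52,422 / 3 = $17,474.
End of year 1: book value $50,748.
Accumulated through year 1 = $68,222 − $50,748 = $17,474.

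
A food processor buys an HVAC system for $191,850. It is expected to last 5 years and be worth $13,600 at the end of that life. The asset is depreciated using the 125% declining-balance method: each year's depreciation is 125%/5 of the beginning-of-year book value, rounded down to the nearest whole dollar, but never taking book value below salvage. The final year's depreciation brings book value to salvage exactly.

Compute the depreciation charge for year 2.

Depreciable base = $191,850 − $13,600 = $178,250.
Year 1: ⌊$191,850 × 125%/5⌋ = $47,962. Book value $143,888.
Year 2: ⌊$143,888 × 125%/5⌋ = $35,972. Book value $107,916.

$35,972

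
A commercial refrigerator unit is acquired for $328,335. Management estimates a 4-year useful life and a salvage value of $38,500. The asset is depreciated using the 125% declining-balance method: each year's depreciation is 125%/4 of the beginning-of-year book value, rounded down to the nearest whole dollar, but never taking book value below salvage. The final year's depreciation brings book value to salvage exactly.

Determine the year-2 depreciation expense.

$70,540

Depreciable base = $328,335 − $38,500 = $289,835.
Year 1: ⌊$328,335 × 125%/4⌋ = $102,604. Book value $225,731.
Year 2: ⌊$225,731 × 125%/4⌋ = $70,540. Book value $155,191.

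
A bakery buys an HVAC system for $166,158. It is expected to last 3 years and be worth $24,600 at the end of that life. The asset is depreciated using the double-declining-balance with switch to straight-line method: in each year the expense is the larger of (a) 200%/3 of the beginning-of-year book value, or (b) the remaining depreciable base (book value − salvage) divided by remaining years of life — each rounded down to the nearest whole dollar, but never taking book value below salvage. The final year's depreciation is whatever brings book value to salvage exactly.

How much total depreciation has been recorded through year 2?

$141,558

Depreciable base = $166,158 − $24,600 = $141,558.
Year 1: DB = ⌊$166,158 × 200%/3⌋ = $110,772; SL = ⌊$141,558/3⌋ = $47,186 → take DB $110,772. Book value $55,386.
Year 2: DB = ⌊$55,386 × 200%/3⌋ = $36,924; SL = ⌊$30,786/2⌋ = $15,393 → take DB $36,924, capped at $30,786. Book value $24,600.
Accumulated through year 2 = $166,158 − $24,600 = $141,558.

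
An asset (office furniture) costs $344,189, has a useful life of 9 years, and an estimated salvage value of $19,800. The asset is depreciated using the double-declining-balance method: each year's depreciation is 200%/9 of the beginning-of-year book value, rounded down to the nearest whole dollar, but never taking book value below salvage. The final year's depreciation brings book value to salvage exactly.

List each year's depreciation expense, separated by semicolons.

$76,486; $59,489; $46,269; $35,987; $27,990; $21,770; $16,932; $13,170; $26,296

Depreciable base = $344,189 − $19,800 = $324,389.
Year 1: ⌊$344,189 × 200%/9⌋ = $76,486. Book value $267,703.
Year 2: ⌊$267,703 × 200%/9⌋ = $59,489. Book value $208,214.
Year 3: ⌊$208,214 × 200%/9⌋ = $46,269. Book value $161,945.
Year 4: ⌊$161,945 × 200%/9⌋ = $35,987. Book value $125,958.
Year 5: ⌊$125,958 × 200%/9⌋ = $27,990. Book value $97,968.
Year 6: ⌊$97,968 × 200%/9⌋ = $21,770. Book value $76,198.
Year 7: ⌊$76,198 × 200%/9⌋ = $16,932. Book value $59,266.
Year 8: ⌊$59,266 × 200%/9⌋ = $13,170. Book value $46,096.
Year 9 (final): $46,096 − $19,800 = $26,296. Book value $19,800.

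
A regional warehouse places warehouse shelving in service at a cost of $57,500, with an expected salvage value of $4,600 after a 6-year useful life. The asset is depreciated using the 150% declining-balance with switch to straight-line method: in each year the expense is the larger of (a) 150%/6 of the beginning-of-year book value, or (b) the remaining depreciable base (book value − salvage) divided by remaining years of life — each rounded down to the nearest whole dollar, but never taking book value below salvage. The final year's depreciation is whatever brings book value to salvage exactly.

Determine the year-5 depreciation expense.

Depreciable base = $57,500 − $4,600 = $52,900.
Year 1: DB = ⌊$57,500 × 150%/6⌋ = $14,375; SL = ⌊$52,900/6⌋ = $8,816 → take DB $14,375. Book value $43,125.
Year 2: DB = ⌊$43,125 × 150%/6⌋ = $10,781; SL = ⌊$38,525/5⌋ = $7,705 → take DB $10,781. Book value $32,344.
Year 3: DB = ⌊$32,344 × 150%/6⌋ = $8,086; SL = ⌊$27,744/4⌋ = $6,936 → take DB $8,086. Book value $24,258.
Year 4: DB = ⌊$24,258 × 150%/6⌋ = $6,064; SL = ⌊$19,658/3⌋ = $6,552 → take SL $6,552. Book value $17,706.
Year 5: DB = ⌊$17,706 × 150%/6⌋ = $4,426; SL = ⌊$13,106/2⌋ = $6,553 → take SL $6,553. Book value $11,153.

$6,553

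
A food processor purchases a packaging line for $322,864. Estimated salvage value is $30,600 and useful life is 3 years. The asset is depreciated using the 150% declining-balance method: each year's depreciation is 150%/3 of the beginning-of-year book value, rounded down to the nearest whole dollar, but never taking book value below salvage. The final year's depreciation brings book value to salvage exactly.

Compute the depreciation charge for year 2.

$80,716

Depreciable base = $322,864 − $30,600 = $292,264.
Year 1: ⌊$322,864 × 150%/3⌋ = $161,432. Book value $161,432.
Year 2: ⌊$161,432 × 150%/3⌋ = $80,716. Book value $80,716.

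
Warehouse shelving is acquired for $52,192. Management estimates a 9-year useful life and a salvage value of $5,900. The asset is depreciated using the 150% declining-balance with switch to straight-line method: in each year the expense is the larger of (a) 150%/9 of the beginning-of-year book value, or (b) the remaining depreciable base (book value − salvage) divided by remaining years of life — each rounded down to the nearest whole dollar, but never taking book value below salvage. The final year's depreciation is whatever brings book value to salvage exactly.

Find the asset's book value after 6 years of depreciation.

$17,207

Depreciable base = $52,192 − $5,900 = $46,292.
Year 1: DB = ⌊$52,192 × 150%/9⌋ = $8,698; SL = ⌊$46,292/9⌋ = $5,143 → take DB $8,698. Book value $43,494.
Year 2: DB = ⌊$43,494 × 150%/9⌋ = $7,249; SL = ⌊$37,594/8⌋ = $4,699 → take DB $7,249. Book value $36,245.
Year 3: DB = ⌊$36,245 × 150%/9⌋ = $6,040; SL = ⌊$30,345/7⌋ = $4,335 → take DB $6,040. Book value $30,205.
Year 4: DB = ⌊$30,205 × 150%/9⌋ = $5,034; SL = ⌊$24,305/6⌋ = $4,050 → take DB $5,034. Book value $25,171.
Year 5: DB = ⌊$25,171 × 150%/9⌋ = $4,195; SL = ⌊$19,271/5⌋ = $3,854 → take DB $4,195. Book value $20,976.
Year 6: DB = ⌊$20,976 × 150%/9⌋ = $3,496; SL = ⌊$15,076/4⌋ = $3,769 → take SL $3,769. Book value $17,207.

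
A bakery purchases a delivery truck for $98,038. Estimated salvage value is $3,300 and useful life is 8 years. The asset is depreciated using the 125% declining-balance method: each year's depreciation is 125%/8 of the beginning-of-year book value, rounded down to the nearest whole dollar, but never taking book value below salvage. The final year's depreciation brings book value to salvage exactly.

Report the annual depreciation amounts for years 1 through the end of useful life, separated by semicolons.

Depreciable base = $98,038 − $3,300 = $94,738.
Year 1: ⌊$98,038 × 125%/8⌋ = $15,318. Book value $82,720.
Year 2: ⌊$82,720 × 125%/8⌋ = $12,925. Book value $69,795.
Year 3: ⌊$69,795 × 125%/8⌋ = $10,905. Book value $58,890.
Year 4: ⌊$58,890 × 125%/8⌋ = $9,201. Book value $49,689.
Year 5: ⌊$49,689 × 125%/8⌋ = $7,763. Book value $41,926.
Year 6: ⌊$41,926 × 125%/8⌋ = $6,550. Book value $35,376.
Year 7: ⌊$35,376 × 125%/8⌋ = $5,527. Book value $29,849.
Year 8 (final): $29,849 − $3,300 = $26,549. Book value $3,300.

$15,318; $12,925; $10,905; $9,201; $7,763; $6,550; $5,527; $26,549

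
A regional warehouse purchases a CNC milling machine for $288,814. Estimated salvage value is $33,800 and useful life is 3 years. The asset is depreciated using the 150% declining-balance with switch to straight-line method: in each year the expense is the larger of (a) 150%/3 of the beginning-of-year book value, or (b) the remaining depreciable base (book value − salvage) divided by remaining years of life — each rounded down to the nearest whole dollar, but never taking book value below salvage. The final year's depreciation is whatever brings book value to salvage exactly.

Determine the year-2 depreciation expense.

$72,203

Depreciable base = $288,814 − $33,800 = $255,014.
Year 1: DB = ⌊$288,814 × 150%/3⌋ = $144,407; SL = ⌊$255,014/3⌋ = $85,004 → take DB $144,407. Book value $144,407.
Year 2: DB = ⌊$144,407 × 150%/3⌋ = $72,203; SL = ⌊$110,607/2⌋ = $55,303 → take DB $72,203. Book value $72,204.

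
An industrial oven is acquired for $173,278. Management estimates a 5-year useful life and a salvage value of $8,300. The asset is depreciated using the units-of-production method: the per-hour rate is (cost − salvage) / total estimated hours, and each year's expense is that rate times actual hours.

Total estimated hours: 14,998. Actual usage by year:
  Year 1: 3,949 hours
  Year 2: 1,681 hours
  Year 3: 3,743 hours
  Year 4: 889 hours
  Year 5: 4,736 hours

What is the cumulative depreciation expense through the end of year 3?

Depreciable base = $173,278 − $8,300 = $164,978.
Rate = $164,978 / 14,998 hours = $11 per hour.
Year 1: 3,949 × $11 = $43,439. Book value $129,839.
Year 2: 1,681 × $11 = $18,491. Book value $111,348.
Year 3: 3,743 × $11 = $41,173. Book value $70,175.
Accumulated through year 3 = $173,278 − $70,175 = $103,103.

$103,103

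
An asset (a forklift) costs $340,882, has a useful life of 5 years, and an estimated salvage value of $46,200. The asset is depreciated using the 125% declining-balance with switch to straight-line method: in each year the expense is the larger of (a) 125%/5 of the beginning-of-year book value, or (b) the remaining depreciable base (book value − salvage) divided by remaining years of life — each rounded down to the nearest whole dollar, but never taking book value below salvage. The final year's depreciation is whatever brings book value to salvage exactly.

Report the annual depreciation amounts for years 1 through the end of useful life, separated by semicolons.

Depreciable base = $340,882 − $46,200 = $294,682.
Year 1: DB = ⌊$340,882 × 125%/5⌋ = $85,220; SL = ⌊$294,682/5⌋ = $58,936 → take DB $85,220. Book value $255,662.
Year 2: DB = ⌊$255,662 × 125%/5⌋ = $63,915; SL = ⌊$209,462/4⌋ = $52,365 → take DB $63,915. Book value $191,747.
Year 3: DB = ⌊$191,747 × 125%/5⌋ = $47,936; SL = ⌊$145,547/3⌋ = $48,515 → take SL $48,515. Book value $143,232.
Year 4: DB = ⌊$143,232 × 125%/5⌋ = $35,808; SL = ⌊$97,032/2⌋ = $48,516 → take SL $48,516. Book value $94,716.
Year 5 (final): $94,716 − $46,200 = $48,516. Book value $46,200.

$85,220; $63,915; $48,515; $48,516; $48,516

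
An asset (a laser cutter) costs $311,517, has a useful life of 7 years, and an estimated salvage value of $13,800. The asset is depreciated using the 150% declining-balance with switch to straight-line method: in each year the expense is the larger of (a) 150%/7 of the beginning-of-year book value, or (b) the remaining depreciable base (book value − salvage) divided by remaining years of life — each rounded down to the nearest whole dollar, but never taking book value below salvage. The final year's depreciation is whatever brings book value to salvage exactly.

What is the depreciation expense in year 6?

Depreciable base = $311,517 − $13,800 = $297,717.
Year 1: DB = ⌊$311,517 × 150%/7⌋ = $66,753; SL = ⌊$297,717/7⌋ = $42,531 → take DB $66,753. Book value $244,764.
Year 2: DB = ⌊$244,764 × 150%/7⌋ = $52,449; SL = ⌊$230,964/6⌋ = $38,494 → take DB $52,449. Book value $192,315.
Year 3: DB = ⌊$192,315 × 150%/7⌋ = $41,210; SL = ⌊$178,515/5⌋ = $35,703 → take DB $41,210. Book value $151,105.
Year 4: DB = ⌊$151,105 × 150%/7⌋ = $32,379; SL = ⌊$137,305/4⌋ = $34,326 → take SL $34,326. Book value $116,779.
Year 5: DB = ⌊$116,779 × 150%/7⌋ = $25,024; SL = ⌊$102,979/3⌋ = $34,326 → take SL $34,326. Book value $82,453.
Year 6: DB = ⌊$82,453 × 150%/7⌋ = $17,668; SL = ⌊$68,653/2⌋ = $34,326 → take SL $34,326. Book value $48,127.

$34,326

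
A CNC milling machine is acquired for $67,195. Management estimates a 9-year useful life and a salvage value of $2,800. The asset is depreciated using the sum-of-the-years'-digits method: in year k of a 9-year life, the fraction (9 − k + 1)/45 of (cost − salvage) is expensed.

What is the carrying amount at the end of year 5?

$17,110

Depreciable base = $67,195 − $2,800 = $64,395.
Sum of the years' digits = 9+8+7+6+5+4+3+2+1 = 45.
Year 1: $64,395 × 9/45 = $12,879. Book value $54,316.
Year 2: $64,395 × 8/45 = $11,448. Book value $42,868.
Year 3: $64,395 × 7/45 = $10,017. Book value $32,851.
Year 4: $64,395 × 6/45 = $8,586. Book value $24,265.
Year 5: $64,395 × 5/45 = $7,155. Book value $17,110.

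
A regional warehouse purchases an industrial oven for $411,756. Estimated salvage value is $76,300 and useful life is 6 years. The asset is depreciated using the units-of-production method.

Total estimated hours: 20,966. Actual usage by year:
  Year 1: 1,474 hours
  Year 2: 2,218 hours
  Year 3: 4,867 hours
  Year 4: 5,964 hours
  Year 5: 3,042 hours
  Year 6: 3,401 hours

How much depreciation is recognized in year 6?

Depreciable base = $411,756 − $76,300 = $335,456.
Rate = $335,456 / 20,966 hours = $16 per hour.
Year 1: 1,474 × $16 = $23,584. Book value $388,172.
Year 2: 2,218 × $16 = $35,488. Book value $352,684.
Year 3: 4,867 × $16 = $77,872. Book value $274,812.
Year 4: 5,964 × $16 = $95,424. Book value $179,388.
Year 5: 3,042 × $16 = $48,672. Book value $130,716.
Year 6: 3,401 × $16 = $54,416. Book value $76,300.

$54,416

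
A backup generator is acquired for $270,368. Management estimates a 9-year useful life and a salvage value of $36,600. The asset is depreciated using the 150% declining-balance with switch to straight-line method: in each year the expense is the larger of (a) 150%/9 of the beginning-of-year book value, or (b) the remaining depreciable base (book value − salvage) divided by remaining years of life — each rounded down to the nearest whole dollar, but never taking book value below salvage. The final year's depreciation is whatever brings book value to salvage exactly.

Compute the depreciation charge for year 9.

$17,983

Depreciable base = $270,368 − $36,600 = $233,768.
Year 1: DB = ⌊$270,368 × 150%/9⌋ = $45,061; SL = ⌊$233,768/9⌋ = $25,974 → take DB $45,061. Book value $225,307.
Year 2: DB = ⌊$225,307 × 150%/9⌋ = $37,551; SL = ⌊$188,707/8⌋ = $23,588 → take DB $37,551. Book value $187,756.
Year 3: DB = ⌊$187,756 × 150%/9⌋ = $31,292; SL = ⌊$151,156/7⌋ = $21,593 → take DB $31,292. Book value $156,464.
Year 4: DB = ⌊$156,464 × 150%/9⌋ = $26,077; SL = ⌊$119,864/6⌋ = $19,977 → take DB $26,077. Book value $130,387.
Year 5: DB = ⌊$130,387 × 150%/9⌋ = $21,731; SL = ⌊$93,787/5⌋ = $18,757 → take DB $21,731. Book value $108,656.
Year 6: DB = ⌊$108,656 × 150%/9⌋ = $18,109; SL = ⌊$72,056/4⌋ = $18,014 → take DB $18,109. Book value $90,547.
Year 7: DB = ⌊$90,547 × 150%/9⌋ = $15,091; SL = ⌊$53,947/3⌋ = $17,982 → take SL $17,982. Book value $72,565.
Year 8: DB = ⌊$72,565 × 150%/9⌋ = $12,094; SL = ⌊$35,965/2⌋ = $17,982 → take SL $17,982. Book value $54,583.
Year 9 (final): $54,583 − $36,600 = $17,983. Book value $36,600.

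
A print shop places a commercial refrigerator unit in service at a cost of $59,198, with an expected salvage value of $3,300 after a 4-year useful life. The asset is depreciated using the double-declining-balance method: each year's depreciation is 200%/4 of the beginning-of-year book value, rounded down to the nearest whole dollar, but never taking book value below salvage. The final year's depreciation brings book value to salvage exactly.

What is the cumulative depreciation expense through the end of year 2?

Depreciable base = $59,198 − $3,300 = $55,898.
Year 1: ⌊$59,198 × 200%/4⌋ = $29,599. Book value $29,599.
Year 2: ⌊$29,599 × 200%/4⌋ = $14,799. Book value $14,800.
Accumulated through year 2 = $59,198 − $14,800 = $44,398.

$44,398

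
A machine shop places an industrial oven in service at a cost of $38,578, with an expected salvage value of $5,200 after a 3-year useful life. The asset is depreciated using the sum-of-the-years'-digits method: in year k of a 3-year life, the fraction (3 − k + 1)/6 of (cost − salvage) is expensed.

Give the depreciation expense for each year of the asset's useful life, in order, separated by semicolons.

Depreciable base = $38,578 − $5,200 = $33,378.
Sum of the years' digits = 3+2+1 = 6.
Year 1: $33,378 × 3/6 = $16,689. Book value $21,889.
Year 2: $33,378 × 2/6 = $11,126. Book value $10,763.
Year 3: $33,378 × 1/6 = $5,563. Book value $5,200.

$16,689; $11,126; $5,563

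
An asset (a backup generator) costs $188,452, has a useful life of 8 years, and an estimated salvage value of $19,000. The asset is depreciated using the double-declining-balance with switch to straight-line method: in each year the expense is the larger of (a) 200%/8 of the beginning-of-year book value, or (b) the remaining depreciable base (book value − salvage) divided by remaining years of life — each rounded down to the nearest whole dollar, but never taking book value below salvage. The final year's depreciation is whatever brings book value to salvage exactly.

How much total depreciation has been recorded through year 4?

Depreciable base = $188,452 − $19,000 = $169,452.
Year 1: DB = ⌊$188,452 × 200%/8⌋ = $47,113; SL = ⌊$169,452/8⌋ = $21,181 → take DB $47,113. Book value $141,339.
Year 2: DB = ⌊$141,339 × 200%/8⌋ = $35,334; SL = ⌊$122,339/7⌋ = $17,477 → take DB $35,334. Book value $106,005.
Year 3: DB = ⌊$106,005 × 200%/8⌋ = $26,501; SL = ⌊$87,005/6⌋ = $14,500 → take DB $26,501. Book value $79,504.
Year 4: DB = ⌊$79,504 × 200%/8⌋ = $19,876; SL = ⌊$60,504/5⌋ = $12,100 → take DB $19,876. Book value $59,628.
Accumulated through year 4 = $188,452 − $59,628 = $128,824.

$128,824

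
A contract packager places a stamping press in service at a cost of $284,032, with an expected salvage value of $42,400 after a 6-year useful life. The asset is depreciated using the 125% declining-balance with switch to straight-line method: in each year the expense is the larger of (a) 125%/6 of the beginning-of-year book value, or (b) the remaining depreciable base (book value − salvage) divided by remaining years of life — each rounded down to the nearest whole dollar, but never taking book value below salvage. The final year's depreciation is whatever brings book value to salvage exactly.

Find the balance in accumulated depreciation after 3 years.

Depreciable base = $284,032 − $42,400 = $241,632.
Year 1: DB = ⌊$284,032 × 125%/6⌋ = $59,173; SL = ⌊$241,632/6⌋ = $40,272 → take DB $59,173. Book value $224,859.
Year 2: DB = ⌊$224,859 × 125%/6⌋ = $46,845; SL = ⌊$182,459/5⌋ = $36,491 → take DB $46,845. Book value $178,014.
Year 3: DB = ⌊$178,014 × 125%/6⌋ = $37,086; SL = ⌊$135,614/4⌋ = $33,903 → take DB $37,086. Book value $140,928.
Accumulated through year 3 = $284,032 − $140,928 = $143,104.

$143,104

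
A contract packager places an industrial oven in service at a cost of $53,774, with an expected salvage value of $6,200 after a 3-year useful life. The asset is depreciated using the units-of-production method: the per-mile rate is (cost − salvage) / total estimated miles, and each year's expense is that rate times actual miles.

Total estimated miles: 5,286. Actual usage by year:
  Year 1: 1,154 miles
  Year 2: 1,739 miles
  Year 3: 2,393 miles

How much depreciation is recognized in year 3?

$21,537

Depreciable base = $53,774 − $6,200 = $47,574.
Rate = $47,574 / 5,286 miles = $9 per mile.
Year 1: 1,154 × $9 = $10,386. Book value $43,388.
Year 2: 1,739 × $9 = $15,651. Book value $27,737.
Year 3: 2,393 × $9 = $21,537. Book value $6,200.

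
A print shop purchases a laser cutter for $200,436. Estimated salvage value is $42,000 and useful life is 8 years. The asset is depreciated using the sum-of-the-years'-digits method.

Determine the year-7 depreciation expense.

Depreciable base = $200,436 − $42,000 = $158,436.
Sum of the years' digits = 8+7+6+5+4+3+2+1 = 36.
Year 1: $158,436 × 8/36 = $35,208. Book value $165,228.
Year 2: $158,436 × 7/36 = $30,807. Book value $134,421.
Year 3: $158,436 × 6/36 = $26,406. Book value $108,015.
Year 4: $158,436 × 5/36 = $22,005. Book value $86,010.
Year 5: $158,436 × 4/36 = $17,604. Book value $68,406.
Year 6: $158,436 × 3/36 = $13,203. Book value $55,203.
Year 7: $158,436 × 2/36 = $8,802. Book value $46,401.

$8,802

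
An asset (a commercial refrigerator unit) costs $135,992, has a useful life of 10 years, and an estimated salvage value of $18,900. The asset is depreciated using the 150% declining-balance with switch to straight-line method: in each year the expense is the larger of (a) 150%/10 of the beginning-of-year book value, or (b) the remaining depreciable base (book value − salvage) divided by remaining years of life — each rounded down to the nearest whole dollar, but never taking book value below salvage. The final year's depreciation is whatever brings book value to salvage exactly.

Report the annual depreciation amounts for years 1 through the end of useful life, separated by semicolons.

Depreciable base = $135,992 − $18,900 = $117,092.
Year 1: DB = ⌊$135,992 × 150%/10⌋ = $20,398; SL = ⌊$117,092/10⌋ = $11,709 → take DB $20,398. Book value $115,594.
Year 2: DB = ⌊$115,594 × 150%/10⌋ = $17,339; SL = ⌊$96,694/9⌋ = $10,743 → take DB $17,339. Book value $98,255.
Year 3: DB = ⌊$98,255 × 150%/10⌋ = $14,738; SL = ⌊$79,355/8⌋ = $9,919 → take DB $14,738. Book value $83,517.
Year 4: DB = ⌊$83,517 × 150%/10⌋ = $12,527; SL = ⌊$64,617/7⌋ = $9,231 → take DB $12,527. Book value $70,990.
Year 5: DB = ⌊$70,990 × 150%/10⌋ = $10,648; SL = ⌊$52,090/6⌋ = $8,681 → take DB $10,648. Book value $60,342.
Year 6: DB = ⌊$60,342 × 150%/10⌋ = $9,051; SL = ⌊$41,442/5⌋ = $8,288 → take DB $9,051. Book value $51,291.
Year 7: DB = ⌊$51,291 × 150%/10⌋ = $7,693; SL = ⌊$32,391/4⌋ = $8,097 → take SL $8,097. Book value $43,194.
Year 8: DB = ⌊$43,194 × 150%/10⌋ = $6,479; SL = ⌊$24,294/3⌋ = $8,098 → take SL $8,098. Book value $35,096.
Year 9: DB = ⌊$35,096 × 150%/10⌋ = $5,264; SL = ⌊$16,196/2⌋ = $8,098 → take SL $8,098. Book value $26,998.
Year 10 (final): $26,998 − $18,900 = $8,098. Book value $18,900.

$20,398; $17,339; $14,738; $12,527; $10,648; $9,051; $8,097; $8,098; $8,098; $8,098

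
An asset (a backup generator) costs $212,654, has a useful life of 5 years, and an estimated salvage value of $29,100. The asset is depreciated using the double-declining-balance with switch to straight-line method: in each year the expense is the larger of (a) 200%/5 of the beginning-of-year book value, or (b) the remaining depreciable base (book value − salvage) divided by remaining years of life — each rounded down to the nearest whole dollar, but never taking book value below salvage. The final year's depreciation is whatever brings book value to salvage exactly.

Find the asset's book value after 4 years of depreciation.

Depreciable base = $212,654 − $29,100 = $183,554.
Year 1: DB = ⌊$212,654 × 200%/5⌋ = $85,061; SL = ⌊$183,554/5⌋ = $36,710 → take DB $85,061. Book value $127,593.
Year 2: DB = ⌊$127,593 × 200%/5⌋ = $51,037; SL = ⌊$98,493/4⌋ = $24,623 → take DB $51,037. Book value $76,556.
Year 3: DB = ⌊$76,556 × 200%/5⌋ = $30,622; SL = ⌊$47,456/3⌋ = $15,818 → take DB $30,622. Book value $45,934.
Year 4: DB = ⌊$45,934 × 200%/5⌋ = $18,373; SL = ⌊$16,834/2⌋ = $8,417 → take DB $18,373, capped at $16,834. Book value $29,100.

$29,100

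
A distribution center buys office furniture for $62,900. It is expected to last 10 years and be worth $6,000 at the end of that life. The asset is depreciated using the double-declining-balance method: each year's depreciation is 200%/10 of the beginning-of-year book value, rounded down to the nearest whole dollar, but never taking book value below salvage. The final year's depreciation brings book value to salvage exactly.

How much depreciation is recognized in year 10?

$2,444

Depreciable base = $62,900 − $6,000 = $56,900.
Year 1: ⌊$62,900 × 200%/10⌋ = $12,580. Book value $50,320.
Year 2: ⌊$50,320 × 200%/10⌋ = $10,064. Book value $40,256.
Year 3: ⌊$40,256 × 200%/10⌋ = $8,051. Book value $32,205.
Year 4: ⌊$32,205 × 200%/10⌋ = $6,441. Book value $25,764.
Year 5: ⌊$25,764 × 200%/10⌋ = $5,152. Book value $20,612.
Year 6: ⌊$20,612 × 200%/10⌋ = $4,122. Book value $16,490.
Year 7: ⌊$16,490 × 200%/10⌋ = $3,298. Book value $13,192.
Year 8: ⌊$13,192 × 200%/10⌋ = $2,638. Book value $10,554.
Year 9: ⌊$10,554 × 200%/10⌋ = $2,110. Book value $8,444.
Year 10 (final): $8,444 − $6,000 = $2,444. Book value $6,000.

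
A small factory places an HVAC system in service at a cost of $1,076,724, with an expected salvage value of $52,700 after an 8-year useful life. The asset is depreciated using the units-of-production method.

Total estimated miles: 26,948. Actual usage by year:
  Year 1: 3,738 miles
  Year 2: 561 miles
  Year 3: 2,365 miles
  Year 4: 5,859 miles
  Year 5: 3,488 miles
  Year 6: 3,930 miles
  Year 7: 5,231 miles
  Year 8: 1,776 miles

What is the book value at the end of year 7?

$120,188

Depreciable base = $1,076,724 − $52,700 = $1,024,024.
Rate = $1,024,024 / 26,948 miles = $38 per mile.
Year 1: 3,738 × $38 = $142,044. Book value $934,680.
Year 2: 561 × $38 = $21,318. Book value $913,362.
Year 3: 2,365 × $38 = $89,870. Book value $823,492.
Year 4: 5,859 × $38 = $222,642. Book value $600,850.
Year 5: 3,488 × $38 = $132,544. Book value $468,306.
Year 6: 3,930 × $38 = $149,340. Book value $318,966.
Year 7: 5,231 × $38 = $198,778. Book value $120,188.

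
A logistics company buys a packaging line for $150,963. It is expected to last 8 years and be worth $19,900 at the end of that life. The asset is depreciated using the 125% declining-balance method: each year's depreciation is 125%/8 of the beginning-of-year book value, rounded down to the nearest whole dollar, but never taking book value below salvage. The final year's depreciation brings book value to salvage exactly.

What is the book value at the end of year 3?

$90,682

Depreciable base = $150,963 − $19,900 = $131,063.
Year 1: ⌊$150,963 × 125%/8⌋ = $23,587. Book value $127,376.
Year 2: ⌊$127,376 × 125%/8⌋ = $19,902. Book value $107,474.
Year 3: ⌊$107,474 × 125%/8⌋ = $16,792. Book value $90,682.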